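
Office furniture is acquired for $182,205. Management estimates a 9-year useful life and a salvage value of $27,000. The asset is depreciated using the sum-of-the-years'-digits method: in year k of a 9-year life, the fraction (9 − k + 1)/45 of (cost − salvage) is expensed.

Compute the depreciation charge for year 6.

Depreciable base = $182,205 − $27,000 = $155,205.
Sum of the years' digits = 9+8+7+6+5+4+3+2+1 = 45.
Year 1: $155,205 × 9/45 = $31,041. Book value $151,164.
Year 2: $155,205 × 8/45 = $27,592. Book value $123,572.
Year 3: $155,205 × 7/45 = $24,143. Book value $99,429.
Year 4: $155,205 × 6/45 = $20,694. Book value $78,735.
Year 5: $155,205 × 5/45 = $17,245. Book value $61,490.
Year 6: $155,205 × 4/45 = $13,796. Book value $47,694.

$13,796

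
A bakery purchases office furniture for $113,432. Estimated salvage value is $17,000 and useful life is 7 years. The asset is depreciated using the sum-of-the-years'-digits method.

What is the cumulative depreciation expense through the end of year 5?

$86,100

Depreciable base = $113,432 − $17,000 = $96,432.
Sum of the years' digits = 7+6+5+4+3+2+1 = 28.
Year 1: $96,432 × 7/28 = $24,108. Book value $89,324.
Year 2: $96,432 × 6/28 = $20,664. Book value $68,660.
Year 3: $96,432 × 5/28 = $17,220. Book value $51,440.
Year 4: $96,432 × 4/28 = $13,776. Book value $37,664.
Year 5: $96,432 × 3/28 = $10,332. Book value $27,332.
Accumulated through year 5 = $113,432 − $27,332 = $86,100.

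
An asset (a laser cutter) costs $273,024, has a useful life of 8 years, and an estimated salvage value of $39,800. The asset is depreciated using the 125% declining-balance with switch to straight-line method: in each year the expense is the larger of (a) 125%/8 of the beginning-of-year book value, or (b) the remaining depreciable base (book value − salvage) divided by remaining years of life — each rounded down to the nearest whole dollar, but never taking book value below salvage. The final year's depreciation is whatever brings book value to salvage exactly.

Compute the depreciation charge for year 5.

Depreciable base = $273,024 − $39,800 = $233,224.
Year 1: DB = ⌊$273,024 × 125%/8⌋ = $42,660; SL = ⌊$233,224/8⌋ = $29,153 → take DB $42,660. Book value $230,364.
Year 2: DB = ⌊$230,364 × 125%/8⌋ = $35,994; SL = ⌊$190,564/7⌋ = $27,223 → take DB $35,994. Book value $194,370.
Year 3: DB = ⌊$194,370 × 125%/8⌋ = $30,370; SL = ⌊$154,570/6⌋ = $25,761 → take DB $30,370. Book value $164,000.
Year 4: DB = ⌊$164,000 × 125%/8⌋ = $25,625; SL = ⌊$124,200/5⌋ = $24,840 → take DB $25,625. Book value $138,375.
Year 5: DB = ⌊$138,375 × 125%/8⌋ = $21,621; SL = ⌊$98,575/4⌋ = $24,643 → take SL $24,643. Book value $113,732.

$24,643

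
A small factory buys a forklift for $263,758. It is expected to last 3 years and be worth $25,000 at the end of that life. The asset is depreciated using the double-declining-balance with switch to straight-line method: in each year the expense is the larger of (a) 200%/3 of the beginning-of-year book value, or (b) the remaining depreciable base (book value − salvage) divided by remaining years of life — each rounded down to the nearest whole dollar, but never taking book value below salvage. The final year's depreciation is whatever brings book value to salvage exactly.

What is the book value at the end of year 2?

Depreciable base = $263,758 − $25,000 = $238,758.
Year 1: DB = ⌊$263,758 × 200%/3⌋ = $175,838; SL = ⌊$238,758/3⌋ = $79,586 → take DB $175,838. Book value $87,920.
Year 2: DB = ⌊$87,920 × 200%/3⌋ = $58,613; SL = ⌊$62,920/2⌋ = $31,460 → take DB $58,613. Book value $29,307.

$29,307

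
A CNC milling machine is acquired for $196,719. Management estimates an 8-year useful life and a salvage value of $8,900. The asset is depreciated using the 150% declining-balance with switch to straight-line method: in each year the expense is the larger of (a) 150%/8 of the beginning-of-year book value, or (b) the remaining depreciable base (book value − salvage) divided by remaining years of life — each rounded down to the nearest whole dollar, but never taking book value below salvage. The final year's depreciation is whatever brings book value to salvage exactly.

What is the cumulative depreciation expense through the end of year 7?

Depreciable base = $196,719 − $8,900 = $187,819.
Year 1: DB = ⌊$196,719 × 150%/8⌋ = $36,884; SL = ⌊$187,819/8⌋ = $23,477 → take DB $36,884. Book value $159,835.
Year 2: DB = ⌊$159,835 × 150%/8⌋ = $29,969; SL = ⌊$150,935/7⌋ = $21,562 → take DB $29,969. Book value $129,866.
Year 3: DB = ⌊$129,866 × 150%/8⌋ = $24,349; SL = ⌊$120,966/6⌋ = $20,161 → take DB $24,349. Book value $105,517.
Year 4: DB = ⌊$105,517 × 150%/8⌋ = $19,784; SL = ⌊$96,617/5⌋ = $19,323 → take DB $19,784. Book value $85,733.
Year 5: DB = ⌊$85,733 × 150%/8⌋ = $16,074; SL = ⌊$76,833/4⌋ = $19,208 → take SL $19,208. Book value $66,525.
Year 6: DB = ⌊$66,525 × 150%/8⌋ = $12,473; SL = ⌊$57,625/3⌋ = $19,208 → take SL $19,208. Book value $47,317.
Year 7: DB = ⌊$47,317 × 150%/8⌋ = $8,871; SL = ⌊$38,417/2⌋ = $19,208 → take SL $19,208. Book value $28,109.
Accumulated through year 7 = $196,719 − $28,109 = $168,610.

$168,610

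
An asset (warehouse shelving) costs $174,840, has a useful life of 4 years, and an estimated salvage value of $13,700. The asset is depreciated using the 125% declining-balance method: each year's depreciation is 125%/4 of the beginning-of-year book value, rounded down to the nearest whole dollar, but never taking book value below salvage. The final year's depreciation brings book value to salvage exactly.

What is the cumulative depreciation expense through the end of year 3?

Depreciable base = $174,840 − $13,700 = $161,140.
Year 1: ⌊$174,840 × 125%/4⌋ = $54,637. Book value $120,203.
Year 2: ⌊$120,203 × 125%/4⌋ = $37,563. Book value $82,640.
Year 3: ⌊$82,640 × 125%/4⌋ = $25,825. Book value $56,815.
Accumulated through year 3 = $174,840 − $56,815 = $118,025.

$118,025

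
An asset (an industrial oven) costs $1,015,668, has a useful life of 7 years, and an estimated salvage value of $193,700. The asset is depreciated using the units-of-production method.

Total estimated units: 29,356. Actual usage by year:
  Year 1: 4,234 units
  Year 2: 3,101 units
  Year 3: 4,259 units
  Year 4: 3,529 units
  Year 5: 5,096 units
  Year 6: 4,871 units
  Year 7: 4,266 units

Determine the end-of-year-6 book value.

$313,148

Depreciable base = $1,015,668 − $193,700 = $821,968.
Rate = $821,968 / 29,356 units = $28 per unit.
Year 1: 4,234 × $28 = $118,552. Book value $897,116.
Year 2: 3,101 × $28 = $86,828. Book value $810,288.
Year 3: 4,259 × $28 = $119,252. Book value $691,036.
Year 4: 3,529 × $28 = $98,812. Book value $592,224.
Year 5: 5,096 × $28 = $142,688. Book value $449,536.
Year 6: 4,871 × $28 = $136,388. Book value $313,148.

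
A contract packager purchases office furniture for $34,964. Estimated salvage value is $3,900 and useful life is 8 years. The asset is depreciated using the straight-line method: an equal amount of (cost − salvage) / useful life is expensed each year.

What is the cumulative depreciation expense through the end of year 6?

Depreciable base = $34,964 − $3,900 = $31,064.
Annual expense = $31,064 / 8 = $3,883.
End of year 1: book value $31,081.
End of year 2: book value $27,198.
End of year 3: book value $23,315.
End of year 4: book value $19,432.
End of year 5: book value $15,549.
End of year 6: book value $11,666.
Accumulated through year 6 = $34,964 − $11,666 = $23,298.

$23,298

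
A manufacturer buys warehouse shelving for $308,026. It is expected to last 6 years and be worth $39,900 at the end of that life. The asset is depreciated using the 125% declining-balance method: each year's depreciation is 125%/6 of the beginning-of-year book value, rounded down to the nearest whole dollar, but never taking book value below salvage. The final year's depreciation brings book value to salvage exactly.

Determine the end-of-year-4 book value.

$120,993

Depreciable base = $308,026 − $39,900 = $268,126.
Year 1: ⌊$308,026 × 125%/6⌋ = $64,172. Book value $243,854.
Year 2: ⌊$243,854 × 125%/6⌋ = $50,802. Book value $193,052.
Year 3: ⌊$193,052 × 125%/6⌋ = $40,219. Book value $152,833.
Year 4: ⌊$152,833 × 125%/6⌋ = $31,840. Book value $120,993.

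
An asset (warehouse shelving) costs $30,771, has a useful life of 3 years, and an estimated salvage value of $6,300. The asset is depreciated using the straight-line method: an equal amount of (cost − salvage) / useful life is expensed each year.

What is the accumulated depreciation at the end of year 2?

Depreciable base = $30,771 − $6,300 = $24,471.
Annual expense = $24,471 / 3 = $8,157.
End of year 1: book value $22,614.
End of year 2: book value $14,457.
Accumulated through year 2 = $30,771 − $14,457 = $16,314.

$16,314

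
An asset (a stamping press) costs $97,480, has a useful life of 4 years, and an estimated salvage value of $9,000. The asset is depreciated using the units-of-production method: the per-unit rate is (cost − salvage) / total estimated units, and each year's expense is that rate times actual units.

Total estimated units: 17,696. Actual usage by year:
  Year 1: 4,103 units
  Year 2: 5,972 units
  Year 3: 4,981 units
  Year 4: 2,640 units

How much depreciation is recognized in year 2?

$29,860

Depreciable base = $97,480 − $9,000 = $88,480.
Rate = $88,480 / 17,696 units = $5 per unit.
Year 1: 4,103 × $5 = $20,515. Book value $76,965.
Year 2: 5,972 × $5 = $29,860. Book value $47,105.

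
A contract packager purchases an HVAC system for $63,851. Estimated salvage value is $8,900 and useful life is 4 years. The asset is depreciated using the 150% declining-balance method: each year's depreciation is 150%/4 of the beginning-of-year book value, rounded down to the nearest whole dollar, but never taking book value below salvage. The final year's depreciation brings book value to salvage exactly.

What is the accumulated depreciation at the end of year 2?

Depreciable base = $63,851 − $8,900 = $54,951.
Year 1: ⌊$63,851 × 150%/4⌋ = $23,944. Book value $39,907.
Year 2: ⌊$39,907 × 150%/4⌋ = $14,965. Book value $24,942.
Accumulated through year 2 = $63,851 − $24,942 = $38,909.

$38,909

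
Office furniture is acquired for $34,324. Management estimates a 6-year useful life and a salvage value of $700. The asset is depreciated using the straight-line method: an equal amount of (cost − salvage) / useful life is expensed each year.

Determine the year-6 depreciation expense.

$5,604

Depreciable base = $34,324 − $700 = $33,624.
Annual expense = $33,624 / 6 = $5,604.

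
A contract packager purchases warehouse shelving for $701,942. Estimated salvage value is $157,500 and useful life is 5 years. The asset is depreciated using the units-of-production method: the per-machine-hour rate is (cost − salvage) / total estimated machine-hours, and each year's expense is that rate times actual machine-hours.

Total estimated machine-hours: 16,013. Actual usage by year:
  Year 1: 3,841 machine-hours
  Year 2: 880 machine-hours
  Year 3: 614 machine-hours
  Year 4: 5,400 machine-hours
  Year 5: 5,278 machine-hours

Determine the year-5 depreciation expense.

$179,452

Depreciable base = $701,942 − $157,500 = $544,442.
Rate = $544,442 / 16,013 machine-hours = $34 per machine-hour.
Year 1: 3,841 × $34 = $130,594. Book value $571,348.
Year 2: 880 × $34 = $29,920. Book value $541,428.
Year 3: 614 × $34 = $20,876. Book value $520,552.
Year 4: 5,400 × $34 = $183,600. Book value $336,952.
Year 5: 5,278 × $34 = $179,452. Book value $157,500.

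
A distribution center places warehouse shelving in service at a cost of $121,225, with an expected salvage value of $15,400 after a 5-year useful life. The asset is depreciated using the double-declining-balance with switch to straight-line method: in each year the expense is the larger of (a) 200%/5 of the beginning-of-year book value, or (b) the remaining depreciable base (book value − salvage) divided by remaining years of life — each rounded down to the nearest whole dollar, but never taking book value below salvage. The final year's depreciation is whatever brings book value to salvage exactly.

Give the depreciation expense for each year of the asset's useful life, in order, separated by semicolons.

Depreciable base = $121,225 − $15,400 = $105,825.
Year 1: DB = ⌊$121,225 × 200%/5⌋ = $48,490; SL = ⌊$105,825/5⌋ = $21,165 → take DB $48,490. Book value $72,735.
Year 2: DB = ⌊$72,735 × 200%/5⌋ = $29,094; SL = ⌊$57,335/4⌋ = $14,333 → take DB $29,094. Book value $43,641.
Year 3: DB = ⌊$43,641 × 200%/5⌋ = $17,456; SL = ⌊$28,241/3⌋ = $9,413 → take DB $17,456. Book value $26,185.
Year 4: DB = ⌊$26,185 × 200%/5⌋ = $10,474; SL = ⌊$10,785/2⌋ = $5,392 → take DB $10,474. Book value $15,711.
Year 5 (final): $15,711 − $15,400 = $311. Book value $15,400.

$48,490; $29,094; $17,456; $10,474; $311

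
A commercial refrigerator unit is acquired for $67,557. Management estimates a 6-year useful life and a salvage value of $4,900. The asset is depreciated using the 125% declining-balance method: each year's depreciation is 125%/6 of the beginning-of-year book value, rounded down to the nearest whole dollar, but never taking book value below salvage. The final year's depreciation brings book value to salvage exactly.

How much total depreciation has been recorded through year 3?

Depreciable base = $67,557 − $4,900 = $62,657.
Year 1: ⌊$67,557 × 125%/6⌋ = $14,074. Book value $53,483.
Year 2: ⌊$53,483 × 125%/6⌋ = $11,142. Book value $42,341.
Year 3: ⌊$42,341 × 125%/6⌋ = $8,821. Book value $33,520.
Accumulated through year 3 = $67,557 − $33,520 = $34,037.

$34,037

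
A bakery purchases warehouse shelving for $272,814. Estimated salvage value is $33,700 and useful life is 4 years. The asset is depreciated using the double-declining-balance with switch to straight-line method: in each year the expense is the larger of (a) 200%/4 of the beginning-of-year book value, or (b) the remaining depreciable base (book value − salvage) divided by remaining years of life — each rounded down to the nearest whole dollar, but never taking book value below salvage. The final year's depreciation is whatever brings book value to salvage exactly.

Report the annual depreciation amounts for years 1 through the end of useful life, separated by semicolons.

Depreciable base = $272,814 − $33,700 = $239,114.
Year 1: DB = ⌊$272,814 × 200%/4⌋ = $136,407; SL = ⌊$239,114/4⌋ = $59,778 → take DB $136,407. Book value $136,407.
Year 2: DB = ⌊$136,407 × 200%/4⌋ = $68,203; SL = ⌊$102,707/3⌋ = $34,235 → take DB $68,203. Book value $68,204.
Year 3: DB = ⌊$68,204 × 200%/4⌋ = $34,102; SL = ⌊$34,504/2⌋ = $17,252 → take DB $34,102. Book value $34,102.
Year 4 (final): $34,102 − $33,700 = $402. Book value $33,700.

$136,407; $68,203; $34,102; $402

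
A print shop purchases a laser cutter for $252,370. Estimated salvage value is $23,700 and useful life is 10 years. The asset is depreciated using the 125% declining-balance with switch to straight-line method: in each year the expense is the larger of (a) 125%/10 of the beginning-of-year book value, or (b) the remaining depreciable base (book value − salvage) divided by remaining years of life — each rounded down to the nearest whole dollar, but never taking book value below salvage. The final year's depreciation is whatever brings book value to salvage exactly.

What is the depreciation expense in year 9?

$20,706

Depreciable base = $252,370 − $23,700 = $228,670.
Year 1: DB = ⌊$252,370 × 125%/10⌋ = $31,546; SL = ⌊$228,670/10⌋ = $22,867 → take DB $31,546. Book value $220,824.
Year 2: DB = ⌊$220,824 × 125%/10⌋ = $27,603; SL = ⌊$197,124/9⌋ = $21,902 → take DB $27,603. Book value $193,221.
Year 3: DB = ⌊$193,221 × 125%/10⌋ = $24,152; SL = ⌊$169,521/8⌋ = $21,190 → take DB $24,152. Book value $169,069.
Year 4: DB = ⌊$169,069 × 125%/10⌋ = $21,133; SL = ⌊$145,369/7⌋ = $20,767 → take DB $21,133. Book value $147,936.
Year 5: DB = ⌊$147,936 × 125%/10⌋ = $18,492; SL = ⌊$124,236/6⌋ = $20,706 → take SL $20,706. Book value $127,230.
Year 6: DB = ⌊$127,230 × 125%/10⌋ = $15,903; SL = ⌊$103,530/5⌋ = $20,706 → take SL $20,706. Book value $106,524.
Year 7: DB = ⌊$106,524 × 125%/10⌋ = $13,315; SL = ⌊$82,824/4⌋ = $20,706 → take SL $20,706. Book value $85,818.
Year 8: DB = ⌊$85,818 × 125%/10⌋ = $10,727; SL = ⌊$62,118/3⌋ = $20,706 → take SL $20,706. Book value $65,112.
Year 9: DB = ⌊$65,112 × 125%/10⌋ = $8,139; SL = ⌊$41,412/2⌋ = $20,706 → take SL $20,706. Book value $44,406.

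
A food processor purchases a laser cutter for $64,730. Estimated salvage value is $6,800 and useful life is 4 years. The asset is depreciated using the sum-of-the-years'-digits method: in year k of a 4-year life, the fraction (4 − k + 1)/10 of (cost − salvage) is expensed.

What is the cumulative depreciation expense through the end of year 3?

$52,137

Depreciable base = $64,730 − $6,800 = $57,930.
Sum of the years' digits = 4+3+2+1 = 10.
Year 1: $57,930 × 4/10 = $23,172. Book value $41,558.
Year 2: $57,930 × 3/10 = $17,379. Book value $24,179.
Year 3: $57,930 × 2/10 = $11,586. Book value $12,593.
Accumulated through year 3 = $64,730 − $12,593 = $52,137.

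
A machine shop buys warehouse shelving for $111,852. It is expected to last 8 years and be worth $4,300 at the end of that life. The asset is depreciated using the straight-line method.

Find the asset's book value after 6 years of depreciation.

$31,188

Depreciable base = $111,852 − $4,300 = $107,552.
Annual expense = $107,552 / 8 = $13,444.
End of year 1: book value $98,408.
End of year 2: book value $84,964.
End of year 3: book value $71,520.
End of year 4: book value $58,076.
End of year 5: book value $44,632.
End of year 6: book value $31,188.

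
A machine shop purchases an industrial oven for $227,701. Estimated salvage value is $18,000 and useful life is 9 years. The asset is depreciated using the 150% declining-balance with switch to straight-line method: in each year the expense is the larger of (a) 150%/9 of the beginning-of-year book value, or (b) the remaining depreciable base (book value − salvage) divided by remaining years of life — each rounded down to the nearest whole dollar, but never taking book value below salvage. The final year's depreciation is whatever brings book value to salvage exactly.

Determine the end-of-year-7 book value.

Depreciable base = $227,701 − $18,000 = $209,701.
Year 1: DB = ⌊$227,701 × 150%/9⌋ = $37,950; SL = ⌊$209,701/9⌋ = $23,300 → take DB $37,950. Book value $189,751.
Year 2: DB = ⌊$189,751 × 150%/9⌋ = $31,625; SL = ⌊$171,751/8⌋ = $21,468 → take DB $31,625. Book value $158,126.
Year 3: DB = ⌊$158,126 × 150%/9⌋ = $26,354; SL = ⌊$140,126/7⌋ = $20,018 → take DB $26,354. Book value $131,772.
Year 4: DB = ⌊$131,772 × 150%/9⌋ = $21,962; SL = ⌊$113,772/6⌋ = $18,962 → take DB $21,962. Book value $109,810.
Year 5: DB = ⌊$109,810 × 150%/9⌋ = $18,301; SL = ⌊$91,810/5⌋ = $18,362 → take SL $18,362. Book value $91,448.
Year 6: DB = ⌊$91,448 × 150%/9⌋ = $15,241; SL = ⌊$73,448/4⌋ = $18,362 → take SL $18,362. Book value $73,086.
Year 7: DB = ⌊$73,086 × 150%/9⌋ = $12,181; SL = ⌊$55,086/3⌋ = $18,362 → take SL $18,362. Book value $54,724.

$54,724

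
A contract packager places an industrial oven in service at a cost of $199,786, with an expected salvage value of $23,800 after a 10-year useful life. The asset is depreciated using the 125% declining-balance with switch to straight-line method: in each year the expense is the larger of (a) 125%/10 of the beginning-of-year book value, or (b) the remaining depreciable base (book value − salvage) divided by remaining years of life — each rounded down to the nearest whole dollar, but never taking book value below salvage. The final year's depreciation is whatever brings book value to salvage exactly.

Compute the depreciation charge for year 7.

Depreciable base = $199,786 − $23,800 = $175,986.
Year 1: DB = ⌊$199,786 × 125%/10⌋ = $24,973; SL = ⌊$175,986/10⌋ = $17,598 → take DB $24,973. Book value $174,813.
Year 2: DB = ⌊$174,813 × 125%/10⌋ = $21,851; SL = ⌊$151,013/9⌋ = $16,779 → take DB $21,851. Book value $152,962.
Year 3: DB = ⌊$152,962 × 125%/10⌋ = $19,120; SL = ⌊$129,162/8⌋ = $16,145 → take DB $19,120. Book value $133,842.
Year 4: DB = ⌊$133,842 × 125%/10⌋ = $16,730; SL = ⌊$110,042/7⌋ = $15,720 → take DB $16,730. Book value $117,112.
Year 5: DB = ⌊$117,112 × 125%/10⌋ = $14,639; SL = ⌊$93,312/6⌋ = $15,552 → take SL $15,552. Book value $101,560.
Year 6: DB = ⌊$101,560 × 125%/10⌋ = $12,695; SL = ⌊$77,760/5⌋ = $15,552 → take SL $15,552. Book value $86,008.
Year 7: DB = ⌊$86,008 × 125%/10⌋ = $10,751; SL = ⌊$62,208/4⌋ = $15,552 → take SL $15,552. Book value $70,456.

$15,552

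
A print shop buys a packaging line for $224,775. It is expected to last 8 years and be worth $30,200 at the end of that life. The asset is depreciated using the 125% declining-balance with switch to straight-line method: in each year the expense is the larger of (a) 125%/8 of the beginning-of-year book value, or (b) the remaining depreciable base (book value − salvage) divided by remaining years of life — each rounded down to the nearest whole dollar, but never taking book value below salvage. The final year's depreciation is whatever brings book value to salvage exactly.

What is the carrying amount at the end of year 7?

$51,131

Depreciable base = $224,775 − $30,200 = $194,575.
Year 1: DB = ⌊$224,775 × 125%/8⌋ = $35,121; SL = ⌊$194,575/8⌋ = $24,321 → take DB $35,121. Book value $189,654.
Year 2: DB = ⌊$189,654 × 125%/8⌋ = $29,633; SL = ⌊$159,454/7⌋ = $22,779 → take DB $29,633. Book value $160,021.
Year 3: DB = ⌊$160,021 × 125%/8⌋ = $25,003; SL = ⌊$129,821/6⌋ = $21,636 → take DB $25,003. Book value $135,018.
Year 4: DB = ⌊$135,018 × 125%/8⌋ = $21,096; SL = ⌊$104,818/5⌋ = $20,963 → take DB $21,096. Book value $113,922.
Year 5: DB = ⌊$113,922 × 125%/8⌋ = $17,800; SL = ⌊$83,722/4⌋ = $20,930 → take SL $20,930. Book value $92,992.
Year 6: DB = ⌊$92,992 × 125%/8⌋ = $14,530; SL = ⌊$62,792/3⌋ = $20,930 → take SL $20,930. Book value $72,062.
Year 7: DB = ⌊$72,062 × 125%/8⌋ = $11,259; SL = ⌊$41,862/2⌋ = $20,931 → take SL $20,931. Book value $51,131.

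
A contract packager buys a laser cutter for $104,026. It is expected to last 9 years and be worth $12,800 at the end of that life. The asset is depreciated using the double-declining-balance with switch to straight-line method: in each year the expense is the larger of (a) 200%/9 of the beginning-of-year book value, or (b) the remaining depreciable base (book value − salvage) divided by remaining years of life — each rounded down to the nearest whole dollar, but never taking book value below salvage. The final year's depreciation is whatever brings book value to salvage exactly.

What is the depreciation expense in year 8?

Depreciable base = $104,026 − $12,800 = $91,226.
Year 1: DB = ⌊$104,026 × 200%/9⌋ = $23,116; SL = ⌊$91,226/9⌋ = $10,136 → take DB $23,116. Book value $80,910.
Year 2: DB = ⌊$80,910 × 200%/9⌋ = $17,980; SL = ⌊$68,110/8⌋ = $8,513 → take DB $17,980. Book value $62,930.
Year 3: DB = ⌊$62,930 × 200%/9⌋ = $13,984; SL = ⌊$50,130/7⌋ = $7,161 → take DB $13,984. Book value $48,946.
Year 4: DB = ⌊$48,946 × 200%/9⌋ = $10,876; SL = ⌊$36,146/6⌋ = $6,024 → take DB $10,876. Book value $38,070.
Year 5: DB = ⌊$38,070 × 200%/9⌋ = $8,460; SL = ⌊$25,270/5⌋ = $5,054 → take DB $8,460. Book value $29,610.
Year 6: DB = ⌊$29,610 × 200%/9⌋ = $6,580; SL = ⌊$16,810/4⌋ = $4,202 → take DB $6,580. Book value $23,030.
Year 7: DB = ⌊$23,030 × 200%/9⌋ = $5,117; SL = ⌊$10,230/3⌋ = $3,410 → take DB $5,117. Book value $17,913.
Year 8: DB = ⌊$17,913 × 200%/9⌋ = $3,980; SL = ⌊$5,113/2⌋ = $2,556 → take DB $3,980. Book value $13,933.

$3,980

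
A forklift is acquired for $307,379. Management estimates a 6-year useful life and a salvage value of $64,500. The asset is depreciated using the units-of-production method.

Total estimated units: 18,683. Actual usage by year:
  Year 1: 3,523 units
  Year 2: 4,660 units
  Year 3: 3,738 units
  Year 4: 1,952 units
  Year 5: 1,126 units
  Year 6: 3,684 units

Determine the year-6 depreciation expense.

Depreciable base = $307,379 − $64,500 = $242,879.
Rate = $242,879 / 18,683 units = $13 per unit.
Year 1: 3,523 × $13 = $45,799. Book value $261,580.
Year 2: 4,660 × $13 = $60,580. Book value $201,000.
Year 3: 3,738 × $13 = $48,594. Book value $152,406.
Year 4: 1,952 × $13 = $25,376. Book value $127,030.
Year 5: 1,126 × $13 = $14,638. Book value $112,392.
Year 6: 3,684 × $13 = $47,892. Book value $64,500.

$47,892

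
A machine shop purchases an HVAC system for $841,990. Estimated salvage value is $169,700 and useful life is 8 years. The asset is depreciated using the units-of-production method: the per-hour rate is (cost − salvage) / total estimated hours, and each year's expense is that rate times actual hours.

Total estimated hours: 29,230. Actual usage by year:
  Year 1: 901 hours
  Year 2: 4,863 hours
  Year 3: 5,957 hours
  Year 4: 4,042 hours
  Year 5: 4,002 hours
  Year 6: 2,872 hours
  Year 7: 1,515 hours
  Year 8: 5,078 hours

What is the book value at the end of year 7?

Depreciable base = $841,990 − $169,700 = $672,290.
Rate = $672,290 / 29,230 hours = $23 per hour.
Year 1: 901 × $23 = $20,723. Book value $821,267.
Year 2: 4,863 × $23 = $111,849. Book value $709,418.
Year 3: 5,957 × $23 = $137,011. Book value $572,407.
Year 4: 4,042 × $23 = $92,966. Book value $479,441.
Year 5: 4,002 × $23 = $92,046. Book value $387,395.
Year 6: 2,872 × $23 = $66,056. Book value $321,339.
Year 7: 1,515 × $23 = $34,845. Book value $286,494.

$286,494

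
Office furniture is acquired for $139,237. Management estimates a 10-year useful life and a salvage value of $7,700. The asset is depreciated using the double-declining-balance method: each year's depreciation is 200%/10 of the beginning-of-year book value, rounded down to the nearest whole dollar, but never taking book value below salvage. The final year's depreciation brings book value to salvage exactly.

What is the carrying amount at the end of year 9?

$18,689

Depreciable base = $139,237 − $7,700 = $131,537.
Year 1: ⌊$139,237 × 200%/10⌋ = $27,847. Book value $111,390.
Year 2: ⌊$111,390 × 200%/10⌋ = $22,278. Book value $89,112.
Year 3: ⌊$89,112 × 200%/10⌋ = $17,822. Book value $71,290.
Year 4: ⌊$71,290 × 200%/10⌋ = $14,258. Book value $57,032.
Year 5: ⌊$57,032 × 200%/10⌋ = $11,406. Book value $45,626.
Year 6: ⌊$45,626 × 200%/10⌋ = $9,125. Book value $36,501.
Year 7: ⌊$36,501 × 200%/10⌋ = $7,300. Book value $29,201.
Year 8: ⌊$29,201 × 200%/10⌋ = $5,840. Book value $23,361.
Year 9: ⌊$23,361 × 200%/10⌋ = $4,672. Book value $18,689.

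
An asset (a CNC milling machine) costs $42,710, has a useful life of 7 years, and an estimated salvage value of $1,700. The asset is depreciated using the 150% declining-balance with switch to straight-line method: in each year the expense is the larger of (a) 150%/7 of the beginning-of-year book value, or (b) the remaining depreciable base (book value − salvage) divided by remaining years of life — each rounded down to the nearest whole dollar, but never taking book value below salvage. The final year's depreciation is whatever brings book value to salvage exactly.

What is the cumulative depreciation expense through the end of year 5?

Depreciable base = $42,710 − $1,700 = $41,010.
Year 1: DB = ⌊$42,710 × 150%/7⌋ = $9,152; SL = ⌊$41,010/7⌋ = $5,858 → take DB $9,152. Book value $33,558.
Year 2: DB = ⌊$33,558 × 150%/7⌋ = $7,191; SL = ⌊$31,858/6⌋ = $5,309 → take DB $7,191. Book value $26,367.
Year 3: DB = ⌊$26,367 × 150%/7⌋ = $5,650; SL = ⌊$24,667/5⌋ = $4,933 → take DB $5,650. Book value $20,717.
Year 4: DB = ⌊$20,717 × 150%/7⌋ = $4,439; SL = ⌊$19,017/4⌋ = $4,754 → take SL $4,754. Book value $15,963.
Year 5: DB = ⌊$15,963 × 150%/7⌋ = $3,420; SL = ⌊$14,263/3⌋ = $4,754 → take SL $4,754. Book value $11,209.
Accumulated through year 5 = $42,710 − $11,209 = $31,501.

$31,501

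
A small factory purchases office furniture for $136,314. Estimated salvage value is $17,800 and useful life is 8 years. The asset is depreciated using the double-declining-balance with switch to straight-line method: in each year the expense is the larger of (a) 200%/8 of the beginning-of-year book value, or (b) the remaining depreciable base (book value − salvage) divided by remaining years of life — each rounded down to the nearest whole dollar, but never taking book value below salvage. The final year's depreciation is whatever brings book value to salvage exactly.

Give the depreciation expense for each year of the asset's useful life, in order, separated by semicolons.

Depreciable base = $136,314 − $17,800 = $118,514.
Year 1: DB = ⌊$136,314 × 200%/8⌋ = $34,078; SL = ⌊$118,514/8⌋ = $14,814 → take DB $34,078. Book value $102,236.
Year 2: DB = ⌊$102,236 × 200%/8⌋ = $25,559; SL = ⌊$84,436/7⌋ = $12,062 → take DB $25,559. Book value $76,677.
Year 3: DB = ⌊$76,677 × 200%/8⌋ = $19,169; SL = ⌊$58,877/6⌋ = $9,812 → take DB $19,169. Book value $57,508.
Year 4: DB = ⌊$57,508 × 200%/8⌋ = $14,377; SL = ⌊$39,708/5⌋ = $7,941 → take DB $14,377. Book value $43,131.
Year 5: DB = ⌊$43,131 × 200%/8⌋ = $10,782; SL = ⌊$25,331/4⌋ = $6,332 → take DB $10,782. Book value $32,349.
Year 6: DB = ⌊$32,349 × 200%/8⌋ = $8,087; SL = ⌊$14,549/3⌋ = $4,849 → take DB $8,087. Book value $24,262.
Year 7: DB = ⌊$24,262 × 200%/8⌋ = $6,065; SL = ⌊$6,462/2⌋ = $3,231 → take DB $6,065. Book value $18,197.
Year 8 (final): $18,197 − $17,800 = $397. Book value $17,800.

$34,078; $25,559; $19,169; $14,377; $10,782; $8,087; $6,065; $397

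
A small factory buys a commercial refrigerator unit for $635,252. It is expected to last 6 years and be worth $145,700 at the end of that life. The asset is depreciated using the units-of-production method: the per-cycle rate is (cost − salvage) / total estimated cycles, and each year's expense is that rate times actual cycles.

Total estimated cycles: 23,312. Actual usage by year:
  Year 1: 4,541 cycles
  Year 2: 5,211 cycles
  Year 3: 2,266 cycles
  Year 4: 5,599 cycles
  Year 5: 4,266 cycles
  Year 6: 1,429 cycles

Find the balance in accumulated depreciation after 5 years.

Depreciable base = $635,252 − $145,700 = $489,552.
Rate = $489,552 / 23,312 cycles = $21 per cycle.
Year 1: 4,541 × $21 = $95,361. Book value $539,891.
Year 2: 5,211 × $21 = $109,431. Book value $430,460.
Year 3: 2,266 × $21 = $47,586. Book value $382,874.
Year 4: 5,599 × $21 = $117,579. Book value $265,295.
Year 5: 4,266 × $21 = $89,586. Book value $175,709.
Accumulated through year 5 = $635,252 − $175,709 = $459,543.

$459,543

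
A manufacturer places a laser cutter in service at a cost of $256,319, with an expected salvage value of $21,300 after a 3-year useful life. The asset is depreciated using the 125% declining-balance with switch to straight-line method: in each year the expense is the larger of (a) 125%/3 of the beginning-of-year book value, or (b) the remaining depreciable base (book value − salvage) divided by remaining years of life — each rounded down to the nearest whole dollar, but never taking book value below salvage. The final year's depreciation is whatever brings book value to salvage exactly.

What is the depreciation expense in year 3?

Depreciable base = $256,319 − $21,300 = $235,019.
Year 1: DB = ⌊$256,319 × 125%/3⌋ = $106,799; SL = ⌊$235,019/3⌋ = $78,339 → take DB $106,799. Book value $149,520.
Year 2: DB = ⌊$149,520 × 125%/3⌋ = $62,300; SL = ⌊$128,220/2⌋ = $64,110 → take SL $64,110. Book value $85,410.
Year 3 (final): $85,410 − $21,300 = $64,110. Book value $21,300.

$64,110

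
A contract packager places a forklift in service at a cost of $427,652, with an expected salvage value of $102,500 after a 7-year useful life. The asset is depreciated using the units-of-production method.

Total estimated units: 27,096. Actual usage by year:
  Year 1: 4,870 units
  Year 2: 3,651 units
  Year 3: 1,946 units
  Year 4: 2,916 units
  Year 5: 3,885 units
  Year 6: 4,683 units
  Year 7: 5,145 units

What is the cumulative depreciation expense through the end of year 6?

$263,412

Depreciable base = $427,652 − $102,500 = $325,152.
Rate = $325,152 / 27,096 units = $12 per unit.
Year 1: 4,870 × $12 = $58,440. Book value $369,212.
Year 2: 3,651 × $12 = $43,812. Book value $325,400.
Year 3: 1,946 × $12 = $23,352. Book value $302,048.
Year 4: 2,916 × $12 = $34,992. Book value $267,056.
Year 5: 3,885 × $12 = $46,620. Book value $220,436.
Year 6: 4,683 × $12 = $56,196. Book value $164,240.
Accumulated through year 6 = $427,652 − $164,240 = $263,412.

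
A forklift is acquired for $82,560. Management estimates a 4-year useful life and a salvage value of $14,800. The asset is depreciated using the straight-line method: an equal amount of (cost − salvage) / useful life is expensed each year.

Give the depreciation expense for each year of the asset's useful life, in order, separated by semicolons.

$16,940; $16,940; $16,940; $16,940

Depreciable base = $82,560 − $14,800 = $67,760.
Annual expense = $67,760 / 4 = $16,940.
End of year 1: book value $65,620.
End of year 2: book value $48,680.
End of year 3: book value $31,740.
End of year 4: book value $14,800.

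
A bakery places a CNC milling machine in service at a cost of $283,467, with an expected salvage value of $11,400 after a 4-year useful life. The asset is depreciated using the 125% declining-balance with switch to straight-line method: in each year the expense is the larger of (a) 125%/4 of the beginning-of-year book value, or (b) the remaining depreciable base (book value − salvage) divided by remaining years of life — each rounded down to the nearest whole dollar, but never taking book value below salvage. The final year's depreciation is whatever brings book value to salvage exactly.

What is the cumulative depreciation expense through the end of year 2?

$149,744

Depreciable base = $283,467 − $11,400 = $272,067.
Year 1: DB = ⌊$283,467 × 125%/4⌋ = $88,583; SL = ⌊$272,067/4⌋ = $68,016 → take DB $88,583. Book value $194,884.
Year 2: DB = ⌊$194,884 × 125%/4⌋ = $60,901; SL = ⌊$183,484/3⌋ = $61,161 → take SL $61,161. Book value $133,723.
Accumulated through year 2 = $283,467 − $133,723 = $149,744.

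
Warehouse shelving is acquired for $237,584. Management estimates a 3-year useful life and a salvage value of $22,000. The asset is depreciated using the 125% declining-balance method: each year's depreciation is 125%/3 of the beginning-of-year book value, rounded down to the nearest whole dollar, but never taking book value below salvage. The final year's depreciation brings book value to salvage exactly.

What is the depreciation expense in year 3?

$58,845

Depreciable base = $237,584 − $22,000 = $215,584.
Year 1: ⌊$237,584 × 125%/3⌋ = $98,993. Book value $138,591.
Year 2: ⌊$138,591 × 125%/3⌋ = $57,746. Book value $80,845.
Year 3 (final): $80,845 − $22,000 = $58,845. Book value $22,000.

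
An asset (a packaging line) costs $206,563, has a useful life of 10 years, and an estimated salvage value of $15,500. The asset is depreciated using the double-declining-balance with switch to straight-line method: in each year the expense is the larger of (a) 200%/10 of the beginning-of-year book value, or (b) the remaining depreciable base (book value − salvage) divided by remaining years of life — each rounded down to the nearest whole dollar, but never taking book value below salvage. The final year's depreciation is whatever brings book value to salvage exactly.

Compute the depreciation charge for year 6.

$13,537

Depreciable base = $206,563 − $15,500 = $191,063.
Year 1: DB = ⌊$206,563 × 200%/10⌋ = $41,312; SL = ⌊$191,063/10⌋ = $19,106 → take DB $41,312. Book value $165,251.
Year 2: DB = ⌊$165,251 × 200%/10⌋ = $33,050; SL = ⌊$149,751/9⌋ = $16,639 → take DB $33,050. Book value $132,201.
Year 3: DB = ⌊$132,201 × 200%/10⌋ = $26,440; SL = ⌊$116,701/8⌋ = $14,587 → take DB $26,440. Book value $105,761.
Year 4: DB = ⌊$105,761 × 200%/10⌋ = $21,152; SL = ⌊$90,261/7⌋ = $12,894 → take DB $21,152. Book value $84,609.
Year 5: DB = ⌊$84,609 × 200%/10⌋ = $16,921; SL = ⌊$69,109/6⌋ = $11,518 → take DB $16,921. Book value $67,688.
Year 6: DB = ⌊$67,688 × 200%/10⌋ = $13,537; SL = ⌊$52,188/5⌋ = $10,437 → take DB $13,537. Book value $54,151.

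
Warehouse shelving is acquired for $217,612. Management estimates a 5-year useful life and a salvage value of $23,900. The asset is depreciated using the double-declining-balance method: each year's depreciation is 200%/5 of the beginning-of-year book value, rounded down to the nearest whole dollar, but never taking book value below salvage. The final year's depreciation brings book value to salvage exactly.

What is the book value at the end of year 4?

$28,203

Depreciable base = $217,612 − $23,900 = $193,712.
Year 1: ⌊$217,612 × 200%/5⌋ = $87,044. Book value $130,568.
Year 2: ⌊$130,568 × 200%/5⌋ = $52,227. Book value $78,341.
Year 3: ⌊$78,341 × 200%/5⌋ = $31,336. Book value $47,005.
Year 4: ⌊$47,005 × 200%/5⌋ = $18,802. Book value $28,203.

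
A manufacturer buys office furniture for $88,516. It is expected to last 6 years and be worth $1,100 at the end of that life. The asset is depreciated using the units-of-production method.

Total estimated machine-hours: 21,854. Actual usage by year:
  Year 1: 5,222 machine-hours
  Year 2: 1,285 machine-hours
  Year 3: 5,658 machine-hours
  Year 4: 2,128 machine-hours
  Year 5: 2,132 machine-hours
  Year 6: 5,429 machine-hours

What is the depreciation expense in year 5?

$8,528

Depreciable base = $88,516 − $1,100 = $87,416.
Rate = $87,416 / 21,854 machine-hours = $4 per machine-hour.
Year 1: 5,222 × $4 = $20,888. Book value $67,628.
Year 2: 1,285 × $4 = $5,140. Book value $62,488.
Year 3: 5,658 × $4 = $22,632. Book value $39,856.
Year 4: 2,128 × $4 = $8,512. Book value $31,344.
Year 5: 2,132 × $4 = $8,528. Book value $22,816.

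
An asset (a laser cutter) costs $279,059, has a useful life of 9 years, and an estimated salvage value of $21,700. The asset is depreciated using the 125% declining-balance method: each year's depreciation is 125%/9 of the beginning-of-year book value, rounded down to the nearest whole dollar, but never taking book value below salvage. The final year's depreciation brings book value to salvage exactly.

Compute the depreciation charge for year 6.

$18,351

Depreciable base = $279,059 − $21,700 = $257,359.
Year 1: ⌊$279,059 × 125%/9⌋ = $38,758. Book value $240,301.
Year 2: ⌊$240,301 × 125%/9⌋ = $33,375. Book value $206,926.
Year 3: ⌊$206,926 × 125%/9⌋ = $28,739. Book value $178,187.
Year 4: ⌊$178,187 × 125%/9⌋ = $24,748. Book value $153,439.
Year 5: ⌊$153,439 × 125%/9⌋ = $21,310. Book value $132,129.
Year 6: ⌊$132,129 × 125%/9⌋ = $18,351. Book value $113,778.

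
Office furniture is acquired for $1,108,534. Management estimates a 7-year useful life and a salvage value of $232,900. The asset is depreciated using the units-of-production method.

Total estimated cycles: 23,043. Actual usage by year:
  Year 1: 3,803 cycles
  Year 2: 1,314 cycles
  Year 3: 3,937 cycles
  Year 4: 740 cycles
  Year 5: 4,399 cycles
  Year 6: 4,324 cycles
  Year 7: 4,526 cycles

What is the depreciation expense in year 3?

Depreciable base = $1,108,534 − $232,900 = $875,634.
Rate = $875,634 / 23,043 cycles = $38 per cycle.
Year 1: 3,803 × $38 = $144,514. Book value $964,020.
Year 2: 1,314 × $38 = $49,932. Book value $914,088.
Year 3: 3,937 × $38 = $149,606. Book value $764,482.

$149,606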